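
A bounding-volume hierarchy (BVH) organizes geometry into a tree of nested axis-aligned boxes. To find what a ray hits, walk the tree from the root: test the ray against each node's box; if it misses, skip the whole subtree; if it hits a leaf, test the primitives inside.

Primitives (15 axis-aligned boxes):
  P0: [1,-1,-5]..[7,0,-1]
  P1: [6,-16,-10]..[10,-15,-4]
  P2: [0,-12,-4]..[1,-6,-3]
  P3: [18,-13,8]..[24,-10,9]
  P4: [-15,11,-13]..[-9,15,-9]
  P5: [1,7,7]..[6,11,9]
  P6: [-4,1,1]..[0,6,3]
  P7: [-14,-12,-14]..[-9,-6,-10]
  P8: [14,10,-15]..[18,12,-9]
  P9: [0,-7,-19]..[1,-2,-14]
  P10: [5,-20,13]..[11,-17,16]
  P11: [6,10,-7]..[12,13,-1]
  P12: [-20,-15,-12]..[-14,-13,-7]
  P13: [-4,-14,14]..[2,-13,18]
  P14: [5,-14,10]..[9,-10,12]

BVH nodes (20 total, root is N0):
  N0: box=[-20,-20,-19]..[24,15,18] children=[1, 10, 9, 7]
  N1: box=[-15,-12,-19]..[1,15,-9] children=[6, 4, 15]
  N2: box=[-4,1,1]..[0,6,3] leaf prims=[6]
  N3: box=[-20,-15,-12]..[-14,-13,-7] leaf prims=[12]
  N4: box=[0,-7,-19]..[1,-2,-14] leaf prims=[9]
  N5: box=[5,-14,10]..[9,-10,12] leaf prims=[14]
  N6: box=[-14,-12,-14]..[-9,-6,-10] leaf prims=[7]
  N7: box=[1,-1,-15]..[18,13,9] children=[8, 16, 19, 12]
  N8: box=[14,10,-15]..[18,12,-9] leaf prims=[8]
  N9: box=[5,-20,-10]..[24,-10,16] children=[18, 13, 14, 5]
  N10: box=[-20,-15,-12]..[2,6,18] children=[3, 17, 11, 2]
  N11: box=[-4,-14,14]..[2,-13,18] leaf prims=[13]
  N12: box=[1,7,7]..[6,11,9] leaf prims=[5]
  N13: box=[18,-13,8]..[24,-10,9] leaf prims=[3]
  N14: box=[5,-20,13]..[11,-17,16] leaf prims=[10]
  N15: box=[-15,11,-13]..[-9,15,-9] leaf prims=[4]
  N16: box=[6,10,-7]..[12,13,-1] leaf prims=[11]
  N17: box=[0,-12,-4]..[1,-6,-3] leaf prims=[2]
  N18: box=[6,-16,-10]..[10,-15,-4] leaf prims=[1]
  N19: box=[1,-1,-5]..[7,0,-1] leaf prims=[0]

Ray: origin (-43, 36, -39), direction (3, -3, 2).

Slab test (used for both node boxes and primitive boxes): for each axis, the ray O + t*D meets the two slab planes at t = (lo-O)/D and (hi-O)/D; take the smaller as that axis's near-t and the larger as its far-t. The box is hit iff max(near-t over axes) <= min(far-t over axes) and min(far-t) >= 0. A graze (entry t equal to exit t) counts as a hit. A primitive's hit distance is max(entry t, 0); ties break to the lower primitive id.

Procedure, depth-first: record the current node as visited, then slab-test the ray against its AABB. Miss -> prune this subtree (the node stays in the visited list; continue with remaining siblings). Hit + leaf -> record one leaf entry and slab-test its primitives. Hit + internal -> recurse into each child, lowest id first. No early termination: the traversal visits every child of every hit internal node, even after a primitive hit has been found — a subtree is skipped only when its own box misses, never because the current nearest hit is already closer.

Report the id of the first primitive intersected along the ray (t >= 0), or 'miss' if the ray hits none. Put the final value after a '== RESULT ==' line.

Traverse from the root:
N0 x:[23/3,67/3] y:[7,56/3] z:[10,57/2] -> hit [10,56/3], descend [1, 7, 9, 10]
  N1 x:[28/3,44/3] y:[7,16] z:[10,15] -> hit [10,44/3], descend [4, 6, 15]
    N4 x:[43/3,44/3] y:[38/3,43/3] z:[10,25/2] -> miss, prune
    N6 x:[29/3,34/3] y:[14,16] z:[25/2,29/2] -> miss, prune
    N15 x:[28/3,34/3] y:[7,25/3] z:[13,15] -> miss, prune
  N7 x:[44/3,61/3] y:[23/3,37/3] z:[12,24] -> miss, prune
  N9 x:[16,67/3] y:[46/3,56/3] z:[29/2,55/2] -> hit [16,56/3], descend [5, 13, 14, 18]
    N5 x:[16,52/3] y:[46/3,50/3] z:[49/2,51/2] -> miss, prune
    N13 x:[61/3,67/3] y:[46/3,49/3] z:[47/2,24] -> miss, prune
    N14 x:[16,18] y:[53/3,56/3] z:[26,55/2] -> miss, prune
    N18 x:[49/3,53/3] y:[17,52/3] z:[29/2,35/2] -> hit [17,52/3] leaf, test {P1@t=17}
  N10 x:[23/3,15] y:[10,17] z:[27/2,57/2] -> hit [27/2,15], descend [2, 3, 11, 17]
    N2 x:[13,43/3] y:[10,35/3] z:[20,21] -> miss, prune
    N3 x:[23/3,29/3] y:[49/3,17] z:[27/2,16] -> miss, prune
    N11 x:[13,15] y:[49/3,50/3] z:[53/2,57/2] -> miss, prune
    N17 x:[43/3,44/3] y:[14,16] z:[35/2,18] -> miss, prune

Summary -> nodes [0, 1, 4, 6, 15, 7, 9, 5, 13, 14, 18, 10, 2, 3, 11, 17]; box-tests=16; leaf-entries=1; first=P1

== RESULT ==
1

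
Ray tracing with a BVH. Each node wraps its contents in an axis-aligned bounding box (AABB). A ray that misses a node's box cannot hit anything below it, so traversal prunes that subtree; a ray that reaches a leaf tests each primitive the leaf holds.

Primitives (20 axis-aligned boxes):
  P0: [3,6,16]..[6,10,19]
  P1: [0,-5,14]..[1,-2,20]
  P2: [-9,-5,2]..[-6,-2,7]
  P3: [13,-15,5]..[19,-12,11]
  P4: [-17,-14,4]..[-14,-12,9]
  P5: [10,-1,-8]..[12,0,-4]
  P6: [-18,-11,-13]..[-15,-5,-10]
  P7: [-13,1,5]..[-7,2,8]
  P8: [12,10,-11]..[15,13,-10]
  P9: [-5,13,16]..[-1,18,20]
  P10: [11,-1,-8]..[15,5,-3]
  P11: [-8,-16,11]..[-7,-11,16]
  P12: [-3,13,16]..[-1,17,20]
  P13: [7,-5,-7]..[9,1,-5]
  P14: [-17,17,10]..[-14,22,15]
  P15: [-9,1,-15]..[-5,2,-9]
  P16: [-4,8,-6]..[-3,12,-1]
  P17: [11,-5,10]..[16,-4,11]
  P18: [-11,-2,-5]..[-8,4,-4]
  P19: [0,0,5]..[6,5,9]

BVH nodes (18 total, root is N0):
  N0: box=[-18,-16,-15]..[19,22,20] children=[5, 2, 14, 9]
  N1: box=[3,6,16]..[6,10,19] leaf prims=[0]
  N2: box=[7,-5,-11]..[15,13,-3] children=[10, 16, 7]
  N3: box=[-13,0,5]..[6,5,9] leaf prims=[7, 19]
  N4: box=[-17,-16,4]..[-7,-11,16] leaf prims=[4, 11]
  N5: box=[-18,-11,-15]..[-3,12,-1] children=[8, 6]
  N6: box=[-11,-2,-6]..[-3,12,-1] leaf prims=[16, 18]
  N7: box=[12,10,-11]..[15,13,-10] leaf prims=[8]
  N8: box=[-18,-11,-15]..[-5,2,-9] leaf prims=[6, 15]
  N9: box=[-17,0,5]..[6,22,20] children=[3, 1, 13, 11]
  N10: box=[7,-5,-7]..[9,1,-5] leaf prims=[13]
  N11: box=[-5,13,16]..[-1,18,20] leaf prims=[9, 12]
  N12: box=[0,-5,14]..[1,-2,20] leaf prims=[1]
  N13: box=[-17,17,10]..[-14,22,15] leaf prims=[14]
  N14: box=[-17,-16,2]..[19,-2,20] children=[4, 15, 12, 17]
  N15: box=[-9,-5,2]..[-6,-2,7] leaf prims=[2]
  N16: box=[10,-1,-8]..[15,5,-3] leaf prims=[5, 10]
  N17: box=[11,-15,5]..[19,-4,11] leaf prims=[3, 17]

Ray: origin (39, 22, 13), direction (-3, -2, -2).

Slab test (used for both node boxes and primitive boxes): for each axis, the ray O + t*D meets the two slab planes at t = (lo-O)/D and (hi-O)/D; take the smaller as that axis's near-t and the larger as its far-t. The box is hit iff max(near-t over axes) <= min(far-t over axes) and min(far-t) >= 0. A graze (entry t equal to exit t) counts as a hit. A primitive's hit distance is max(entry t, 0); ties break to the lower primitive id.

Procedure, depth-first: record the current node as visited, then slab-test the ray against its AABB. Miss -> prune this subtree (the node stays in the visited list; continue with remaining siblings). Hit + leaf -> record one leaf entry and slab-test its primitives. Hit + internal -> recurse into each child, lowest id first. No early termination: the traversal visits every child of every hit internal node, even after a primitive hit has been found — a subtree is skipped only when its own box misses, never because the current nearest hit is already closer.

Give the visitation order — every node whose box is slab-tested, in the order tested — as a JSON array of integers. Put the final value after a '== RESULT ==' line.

Traverse from the root:
N0 x:[20/3,19] y:[0,19] z:[-7/2,14] -> hit [20/3,14], descend [2, 5, 9, 14]
  N2 x:[8,32/3] y:[9/2,27/2] z:[8,12] -> hit [8,32/3], descend [7, 10, 16]
    N7 x:[8,9] y:[9/2,6] z:[23/2,12] -> miss, prune
    N10 x:[10,32/3] y:[21/2,27/2] z:[9,10] -> miss, prune
    N16 x:[8,29/3] y:[17/2,23/2] z:[8,21/2] -> hit [17/2,29/3] leaf, test {P5(miss), P10@t=17/2}
  N5 x:[14,19] y:[5,33/2] z:[7,14] -> hit [14,14], descend [6, 8]
    N6 x:[14,50/3] y:[5,12] z:[7,19/2] -> miss, prune
    N8 x:[44/3,19] y:[10,33/2] z:[11,14] -> miss, prune
  N9 x:[11,56/3] y:[0,11] z:[-7/2,4] -> miss, prune
  N14 x:[20/3,56/3] y:[12,19] z:[-7/2,11/2] -> miss, prune

Visited [0, 2, 7, 10, 16, 5, 6, 8, 9, 14]. Tests: 10 box, 1 leaf. Nearest: P10.

== RESULT ==
[0, 2, 7, 10, 16, 5, 6, 8, 9, 14]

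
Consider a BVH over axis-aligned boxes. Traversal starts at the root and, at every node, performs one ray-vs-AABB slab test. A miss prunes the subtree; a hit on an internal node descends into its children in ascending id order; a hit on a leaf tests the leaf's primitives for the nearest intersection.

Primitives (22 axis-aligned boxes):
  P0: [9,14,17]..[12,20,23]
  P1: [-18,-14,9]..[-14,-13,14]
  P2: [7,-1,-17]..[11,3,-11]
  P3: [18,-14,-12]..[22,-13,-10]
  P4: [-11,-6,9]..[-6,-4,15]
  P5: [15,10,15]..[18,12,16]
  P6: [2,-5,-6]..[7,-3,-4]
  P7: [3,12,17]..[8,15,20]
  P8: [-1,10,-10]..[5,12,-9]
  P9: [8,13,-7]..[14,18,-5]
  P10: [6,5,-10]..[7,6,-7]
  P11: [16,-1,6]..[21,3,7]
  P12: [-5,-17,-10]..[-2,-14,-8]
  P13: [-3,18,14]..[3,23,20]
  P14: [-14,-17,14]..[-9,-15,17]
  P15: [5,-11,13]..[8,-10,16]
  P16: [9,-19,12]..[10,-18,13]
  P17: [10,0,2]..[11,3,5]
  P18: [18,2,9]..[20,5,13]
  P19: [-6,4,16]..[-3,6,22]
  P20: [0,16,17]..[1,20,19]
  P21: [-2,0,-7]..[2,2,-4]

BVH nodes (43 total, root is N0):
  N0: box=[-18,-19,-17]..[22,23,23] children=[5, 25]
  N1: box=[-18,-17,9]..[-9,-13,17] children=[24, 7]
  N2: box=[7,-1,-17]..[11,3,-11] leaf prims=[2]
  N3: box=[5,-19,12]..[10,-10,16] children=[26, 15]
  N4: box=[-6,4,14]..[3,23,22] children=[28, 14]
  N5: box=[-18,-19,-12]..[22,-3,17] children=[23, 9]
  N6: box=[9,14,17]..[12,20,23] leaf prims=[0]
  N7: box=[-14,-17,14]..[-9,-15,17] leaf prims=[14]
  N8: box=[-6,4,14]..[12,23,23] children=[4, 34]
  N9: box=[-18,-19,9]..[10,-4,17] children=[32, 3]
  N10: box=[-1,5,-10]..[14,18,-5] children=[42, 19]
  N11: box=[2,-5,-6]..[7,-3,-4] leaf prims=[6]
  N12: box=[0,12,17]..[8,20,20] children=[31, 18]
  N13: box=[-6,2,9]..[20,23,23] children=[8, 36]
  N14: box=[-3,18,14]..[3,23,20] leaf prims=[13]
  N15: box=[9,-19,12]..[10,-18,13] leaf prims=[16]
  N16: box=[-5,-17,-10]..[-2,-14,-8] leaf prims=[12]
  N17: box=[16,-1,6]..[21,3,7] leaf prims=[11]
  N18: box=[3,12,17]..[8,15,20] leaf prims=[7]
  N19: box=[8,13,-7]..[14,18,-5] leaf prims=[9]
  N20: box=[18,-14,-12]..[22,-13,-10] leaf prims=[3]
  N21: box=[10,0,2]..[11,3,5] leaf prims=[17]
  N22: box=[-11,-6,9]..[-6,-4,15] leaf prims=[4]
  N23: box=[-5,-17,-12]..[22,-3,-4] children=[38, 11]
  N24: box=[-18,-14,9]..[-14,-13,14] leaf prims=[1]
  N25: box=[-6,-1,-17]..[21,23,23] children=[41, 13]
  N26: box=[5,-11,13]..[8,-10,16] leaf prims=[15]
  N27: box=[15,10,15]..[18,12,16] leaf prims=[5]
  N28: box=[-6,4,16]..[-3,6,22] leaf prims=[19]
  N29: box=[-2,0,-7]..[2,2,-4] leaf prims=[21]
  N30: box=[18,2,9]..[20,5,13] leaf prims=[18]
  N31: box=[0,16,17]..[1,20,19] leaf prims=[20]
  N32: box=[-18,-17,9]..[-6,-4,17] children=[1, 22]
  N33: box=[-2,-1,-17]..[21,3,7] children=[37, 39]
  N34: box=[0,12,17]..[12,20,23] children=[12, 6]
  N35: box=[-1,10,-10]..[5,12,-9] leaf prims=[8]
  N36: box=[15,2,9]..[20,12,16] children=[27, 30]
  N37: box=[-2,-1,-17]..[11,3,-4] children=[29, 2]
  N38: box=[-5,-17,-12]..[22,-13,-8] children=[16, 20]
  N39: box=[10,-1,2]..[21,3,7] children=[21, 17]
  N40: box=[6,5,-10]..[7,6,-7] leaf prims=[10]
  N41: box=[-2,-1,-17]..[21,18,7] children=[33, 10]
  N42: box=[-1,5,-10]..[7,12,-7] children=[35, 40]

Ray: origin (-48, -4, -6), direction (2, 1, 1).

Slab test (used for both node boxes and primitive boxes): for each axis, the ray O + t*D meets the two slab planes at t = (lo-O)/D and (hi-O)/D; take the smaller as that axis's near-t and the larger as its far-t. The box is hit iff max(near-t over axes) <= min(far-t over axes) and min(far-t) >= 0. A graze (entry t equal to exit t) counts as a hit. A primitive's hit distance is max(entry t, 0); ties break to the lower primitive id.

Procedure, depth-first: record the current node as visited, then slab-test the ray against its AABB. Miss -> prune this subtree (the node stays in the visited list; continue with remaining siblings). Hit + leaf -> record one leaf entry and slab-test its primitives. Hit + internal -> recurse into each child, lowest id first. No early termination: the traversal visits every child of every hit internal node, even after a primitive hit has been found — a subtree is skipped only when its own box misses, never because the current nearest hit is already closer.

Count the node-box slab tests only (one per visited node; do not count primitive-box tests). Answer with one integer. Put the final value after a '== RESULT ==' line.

Walk:
N0 x:[15,35] y:[-15,27] z:[-11,29] -> hit [15,27], descend [5, 25]
  N5 x:[15,35] y:[-15,1] z:[-6,23] -> miss, prune
  N25 x:[21,69/2] y:[3,27] z:[-11,29] -> hit [21,27], descend [13, 41]
    N13 x:[21,34] y:[6,27] z:[15,29] -> hit [21,27], descend [8, 36]
      N8 x:[21,30] y:[8,27] z:[20,29] -> hit [21,27], descend [4, 34]
        N4 x:[21,51/2] y:[8,27] z:[20,28] -> hit [21,51/2], descend [14, 28]
          N14 x:[45/2,51/2] y:[22,27] z:[20,26] -> hit [45/2,51/2] leaf, test {P13@t=45/2}
          N28 x:[21,45/2] y:[8,10] z:[22,28] -> miss, prune
        N34 x:[24,30] y:[16,24] z:[23,29] -> hit [24,24], descend [6, 12]
          N6 x:[57/2,30] y:[18,24] z:[23,29] -> miss, prune
          N12 x:[24,28] y:[16,24] z:[23,26] -> hit [24,24], descend [18, 31]
            N18 x:[51/2,28] y:[16,19] z:[23,26] -> miss, prune
            N31 x:[24,49/2] y:[20,24] z:[23,25] -> hit [24,24] leaf, test {P20@t=24}
      N36 x:[63/2,34] y:[6,16] z:[15,22] -> miss, prune
    N41 x:[23,69/2] y:[3,22] z:[-11,13] -> miss, prune

Summary -> nodes [0, 5, 25, 13, 8, 4, 14, 28, 34, 6, 12, 18, 31, 36, 41]; box-tests=15; leaf-entries=2; first=P13

== RESULT ==
15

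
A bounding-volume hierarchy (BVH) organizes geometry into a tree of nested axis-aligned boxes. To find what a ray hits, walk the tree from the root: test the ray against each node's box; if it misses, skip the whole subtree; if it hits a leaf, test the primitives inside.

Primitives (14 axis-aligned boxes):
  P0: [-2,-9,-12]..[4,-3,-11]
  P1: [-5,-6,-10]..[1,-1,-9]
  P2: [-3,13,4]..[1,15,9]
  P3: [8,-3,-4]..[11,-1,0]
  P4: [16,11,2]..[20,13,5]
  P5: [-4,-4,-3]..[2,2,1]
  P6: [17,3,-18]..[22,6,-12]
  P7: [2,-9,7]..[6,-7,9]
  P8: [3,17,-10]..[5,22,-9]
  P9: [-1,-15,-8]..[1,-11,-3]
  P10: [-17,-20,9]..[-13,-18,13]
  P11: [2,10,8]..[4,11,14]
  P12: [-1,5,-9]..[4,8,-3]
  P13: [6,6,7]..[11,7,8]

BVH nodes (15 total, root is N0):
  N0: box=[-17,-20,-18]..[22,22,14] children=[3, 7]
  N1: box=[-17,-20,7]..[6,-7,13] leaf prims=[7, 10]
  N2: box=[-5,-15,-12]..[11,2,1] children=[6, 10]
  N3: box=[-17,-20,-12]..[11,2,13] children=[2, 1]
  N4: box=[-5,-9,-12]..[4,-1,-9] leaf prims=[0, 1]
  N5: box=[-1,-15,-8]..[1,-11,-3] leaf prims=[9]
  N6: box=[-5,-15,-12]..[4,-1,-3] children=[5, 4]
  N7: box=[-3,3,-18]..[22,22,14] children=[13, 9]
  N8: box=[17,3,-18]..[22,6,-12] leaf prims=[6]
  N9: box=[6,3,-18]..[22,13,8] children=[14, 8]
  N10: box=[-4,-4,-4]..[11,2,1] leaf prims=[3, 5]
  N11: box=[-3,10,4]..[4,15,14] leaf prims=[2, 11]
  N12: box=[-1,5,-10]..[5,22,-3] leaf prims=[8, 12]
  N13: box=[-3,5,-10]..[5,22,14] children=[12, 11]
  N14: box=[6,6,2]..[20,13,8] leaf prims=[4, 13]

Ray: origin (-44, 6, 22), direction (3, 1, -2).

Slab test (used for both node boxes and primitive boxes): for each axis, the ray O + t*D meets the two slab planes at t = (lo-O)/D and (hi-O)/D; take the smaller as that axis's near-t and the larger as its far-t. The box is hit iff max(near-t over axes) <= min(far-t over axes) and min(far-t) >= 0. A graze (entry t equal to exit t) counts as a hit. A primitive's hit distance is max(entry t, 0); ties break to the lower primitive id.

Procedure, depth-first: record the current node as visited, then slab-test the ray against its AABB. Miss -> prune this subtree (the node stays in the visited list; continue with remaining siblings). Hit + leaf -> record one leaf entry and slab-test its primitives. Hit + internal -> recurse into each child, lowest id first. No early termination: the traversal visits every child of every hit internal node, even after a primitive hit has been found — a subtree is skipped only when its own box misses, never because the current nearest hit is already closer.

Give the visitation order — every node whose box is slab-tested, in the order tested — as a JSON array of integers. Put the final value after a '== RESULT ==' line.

Walk:
N0 x:[9,22] y:[-26,16] z:[4,20] -> hit [9,16], descend [3, 7]
  N3 x:[9,55/3] y:[-26,-4] z:[9/2,17] -> miss, prune
  N7 x:[41/3,22] y:[-3,16] z:[4,20] -> hit [41/3,16], descend [9, 13]
    N9 x:[50/3,22] y:[-3,7] z:[7,20] -> miss, prune
    N13 x:[41/3,49/3] y:[-1,16] z:[4,16] -> hit [41/3,16], descend [11, 12]
      N11 x:[41/3,16] y:[4,9] z:[4,9] -> miss, prune
      N12 x:[43/3,49/3] y:[-1,16] z:[25/2,16] -> hit [43/3,16] leaf, test {P8@t=47/3, P12(miss)}

7 AABB tests over nodes [0, 3, 7, 9, 13, 11, 12]; 1 leaf entered; closest P8.

== RESULT ==
[0, 3, 7, 9, 13, 11, 12]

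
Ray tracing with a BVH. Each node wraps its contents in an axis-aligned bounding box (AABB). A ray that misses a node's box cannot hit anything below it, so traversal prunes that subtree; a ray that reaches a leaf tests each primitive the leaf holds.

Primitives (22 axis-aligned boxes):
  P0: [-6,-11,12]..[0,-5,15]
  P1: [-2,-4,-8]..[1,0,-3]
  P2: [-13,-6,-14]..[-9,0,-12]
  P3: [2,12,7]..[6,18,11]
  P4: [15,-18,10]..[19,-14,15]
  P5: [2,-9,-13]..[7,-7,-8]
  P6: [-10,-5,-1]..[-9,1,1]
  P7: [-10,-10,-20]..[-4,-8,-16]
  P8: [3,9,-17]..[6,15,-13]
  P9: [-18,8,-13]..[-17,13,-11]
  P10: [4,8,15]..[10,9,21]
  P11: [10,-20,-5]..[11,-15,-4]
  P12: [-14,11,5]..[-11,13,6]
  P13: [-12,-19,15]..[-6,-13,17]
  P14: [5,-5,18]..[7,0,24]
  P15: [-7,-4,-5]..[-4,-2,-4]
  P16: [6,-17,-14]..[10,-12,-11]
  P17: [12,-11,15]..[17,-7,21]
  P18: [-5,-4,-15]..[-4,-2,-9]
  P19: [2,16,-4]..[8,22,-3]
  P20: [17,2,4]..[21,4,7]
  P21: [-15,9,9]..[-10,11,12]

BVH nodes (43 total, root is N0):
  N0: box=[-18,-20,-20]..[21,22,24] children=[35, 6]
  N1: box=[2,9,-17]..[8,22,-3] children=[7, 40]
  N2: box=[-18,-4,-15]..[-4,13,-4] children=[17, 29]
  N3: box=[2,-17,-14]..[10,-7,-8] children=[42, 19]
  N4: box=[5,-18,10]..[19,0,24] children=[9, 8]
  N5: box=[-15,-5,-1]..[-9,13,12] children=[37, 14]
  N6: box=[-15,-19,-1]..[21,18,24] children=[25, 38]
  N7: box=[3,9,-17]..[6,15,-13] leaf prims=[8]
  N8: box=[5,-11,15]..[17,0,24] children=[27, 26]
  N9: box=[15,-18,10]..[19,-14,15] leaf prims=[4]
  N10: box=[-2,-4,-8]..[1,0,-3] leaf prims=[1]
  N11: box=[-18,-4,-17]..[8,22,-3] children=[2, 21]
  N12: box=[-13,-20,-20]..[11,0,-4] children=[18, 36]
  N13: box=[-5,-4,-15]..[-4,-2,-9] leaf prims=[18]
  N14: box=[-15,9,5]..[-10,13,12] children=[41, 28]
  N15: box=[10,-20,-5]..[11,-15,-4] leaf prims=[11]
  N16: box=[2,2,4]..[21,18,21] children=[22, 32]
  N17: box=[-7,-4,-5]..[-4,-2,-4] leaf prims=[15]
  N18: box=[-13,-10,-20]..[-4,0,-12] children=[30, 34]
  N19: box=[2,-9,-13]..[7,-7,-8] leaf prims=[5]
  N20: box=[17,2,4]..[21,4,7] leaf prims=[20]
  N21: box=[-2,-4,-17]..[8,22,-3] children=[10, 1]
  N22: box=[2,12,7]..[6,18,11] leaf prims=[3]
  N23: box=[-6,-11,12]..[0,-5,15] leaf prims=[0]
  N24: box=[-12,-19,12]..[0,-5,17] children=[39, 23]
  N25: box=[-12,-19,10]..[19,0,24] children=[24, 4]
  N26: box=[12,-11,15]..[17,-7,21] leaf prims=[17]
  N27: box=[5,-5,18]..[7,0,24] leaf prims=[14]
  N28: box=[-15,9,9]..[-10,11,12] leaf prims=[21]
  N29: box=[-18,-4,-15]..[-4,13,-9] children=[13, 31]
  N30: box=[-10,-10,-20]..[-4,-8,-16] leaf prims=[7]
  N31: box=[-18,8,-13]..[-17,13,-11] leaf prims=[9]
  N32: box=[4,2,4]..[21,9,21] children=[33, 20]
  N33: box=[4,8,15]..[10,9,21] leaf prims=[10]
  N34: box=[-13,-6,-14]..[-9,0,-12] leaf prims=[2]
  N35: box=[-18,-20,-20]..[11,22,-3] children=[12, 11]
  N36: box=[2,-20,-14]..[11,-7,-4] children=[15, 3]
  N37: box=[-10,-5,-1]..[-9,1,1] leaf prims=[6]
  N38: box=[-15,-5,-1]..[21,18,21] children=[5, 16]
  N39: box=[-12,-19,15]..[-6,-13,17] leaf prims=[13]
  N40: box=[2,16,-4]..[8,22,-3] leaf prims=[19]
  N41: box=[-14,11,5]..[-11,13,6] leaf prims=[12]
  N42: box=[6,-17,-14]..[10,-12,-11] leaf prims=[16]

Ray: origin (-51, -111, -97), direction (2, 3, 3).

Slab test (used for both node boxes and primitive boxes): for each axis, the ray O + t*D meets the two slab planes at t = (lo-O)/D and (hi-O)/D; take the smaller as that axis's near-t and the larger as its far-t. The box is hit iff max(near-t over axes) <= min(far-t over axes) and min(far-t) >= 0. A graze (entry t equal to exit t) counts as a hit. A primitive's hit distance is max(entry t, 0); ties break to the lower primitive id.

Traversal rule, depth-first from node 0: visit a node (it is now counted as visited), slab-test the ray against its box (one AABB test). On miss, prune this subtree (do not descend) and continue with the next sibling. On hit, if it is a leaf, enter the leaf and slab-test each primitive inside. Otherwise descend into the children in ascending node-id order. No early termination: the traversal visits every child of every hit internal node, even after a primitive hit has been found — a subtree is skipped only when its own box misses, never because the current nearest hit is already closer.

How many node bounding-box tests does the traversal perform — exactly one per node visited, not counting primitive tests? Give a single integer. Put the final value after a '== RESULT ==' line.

Traverse from the root:
N0 x:[33/2,36] y:[91/3,133/3] z:[77/3,121/3] -> hit [91/3,36], descend [6, 35]
  N6 x:[18,36] y:[92/3,43] z:[32,121/3] -> hit [32,36], descend [25, 38]
    N25 x:[39/2,35] y:[92/3,37] z:[107/3,121/3] -> miss, prune
    N38 x:[18,36] y:[106/3,43] z:[32,118/3] -> hit [106/3,36], descend [5, 16]
      N5 x:[18,21] y:[106/3,124/3] z:[32,109/3] -> miss, prune
      N16 x:[53/2,36] y:[113/3,43] z:[101/3,118/3] -> miss, prune
  N35 x:[33/2,31] y:[91/3,133/3] z:[77/3,94/3] -> hit [91/3,31], descend [11, 12]
    N11 x:[33/2,59/2] y:[107/3,133/3] z:[80/3,94/3] -> miss, prune
    N12 x:[19,31] y:[91/3,37] z:[77/3,31] -> hit [91/3,31], descend [18, 36]
      N18 x:[19,47/2] y:[101/3,37] z:[77/3,85/3] -> miss, prune
      N36 x:[53/2,31] y:[91/3,104/3] z:[83/3,31] -> hit [91/3,31], descend [3, 15]
        N3 x:[53/2,61/2] y:[94/3,104/3] z:[83/3,89/3] -> miss, prune
        N15 x:[61/2,31] y:[91/3,32] z:[92/3,31] -> hit [92/3,31] leaf, test {P11@t=92/3}

order=[0, 6, 25, 38, 5, 16, 35, 11, 12, 18, 36, 3, 15]  |boxes|=13  |leaves|=1  hit=P11

== RESULT ==
13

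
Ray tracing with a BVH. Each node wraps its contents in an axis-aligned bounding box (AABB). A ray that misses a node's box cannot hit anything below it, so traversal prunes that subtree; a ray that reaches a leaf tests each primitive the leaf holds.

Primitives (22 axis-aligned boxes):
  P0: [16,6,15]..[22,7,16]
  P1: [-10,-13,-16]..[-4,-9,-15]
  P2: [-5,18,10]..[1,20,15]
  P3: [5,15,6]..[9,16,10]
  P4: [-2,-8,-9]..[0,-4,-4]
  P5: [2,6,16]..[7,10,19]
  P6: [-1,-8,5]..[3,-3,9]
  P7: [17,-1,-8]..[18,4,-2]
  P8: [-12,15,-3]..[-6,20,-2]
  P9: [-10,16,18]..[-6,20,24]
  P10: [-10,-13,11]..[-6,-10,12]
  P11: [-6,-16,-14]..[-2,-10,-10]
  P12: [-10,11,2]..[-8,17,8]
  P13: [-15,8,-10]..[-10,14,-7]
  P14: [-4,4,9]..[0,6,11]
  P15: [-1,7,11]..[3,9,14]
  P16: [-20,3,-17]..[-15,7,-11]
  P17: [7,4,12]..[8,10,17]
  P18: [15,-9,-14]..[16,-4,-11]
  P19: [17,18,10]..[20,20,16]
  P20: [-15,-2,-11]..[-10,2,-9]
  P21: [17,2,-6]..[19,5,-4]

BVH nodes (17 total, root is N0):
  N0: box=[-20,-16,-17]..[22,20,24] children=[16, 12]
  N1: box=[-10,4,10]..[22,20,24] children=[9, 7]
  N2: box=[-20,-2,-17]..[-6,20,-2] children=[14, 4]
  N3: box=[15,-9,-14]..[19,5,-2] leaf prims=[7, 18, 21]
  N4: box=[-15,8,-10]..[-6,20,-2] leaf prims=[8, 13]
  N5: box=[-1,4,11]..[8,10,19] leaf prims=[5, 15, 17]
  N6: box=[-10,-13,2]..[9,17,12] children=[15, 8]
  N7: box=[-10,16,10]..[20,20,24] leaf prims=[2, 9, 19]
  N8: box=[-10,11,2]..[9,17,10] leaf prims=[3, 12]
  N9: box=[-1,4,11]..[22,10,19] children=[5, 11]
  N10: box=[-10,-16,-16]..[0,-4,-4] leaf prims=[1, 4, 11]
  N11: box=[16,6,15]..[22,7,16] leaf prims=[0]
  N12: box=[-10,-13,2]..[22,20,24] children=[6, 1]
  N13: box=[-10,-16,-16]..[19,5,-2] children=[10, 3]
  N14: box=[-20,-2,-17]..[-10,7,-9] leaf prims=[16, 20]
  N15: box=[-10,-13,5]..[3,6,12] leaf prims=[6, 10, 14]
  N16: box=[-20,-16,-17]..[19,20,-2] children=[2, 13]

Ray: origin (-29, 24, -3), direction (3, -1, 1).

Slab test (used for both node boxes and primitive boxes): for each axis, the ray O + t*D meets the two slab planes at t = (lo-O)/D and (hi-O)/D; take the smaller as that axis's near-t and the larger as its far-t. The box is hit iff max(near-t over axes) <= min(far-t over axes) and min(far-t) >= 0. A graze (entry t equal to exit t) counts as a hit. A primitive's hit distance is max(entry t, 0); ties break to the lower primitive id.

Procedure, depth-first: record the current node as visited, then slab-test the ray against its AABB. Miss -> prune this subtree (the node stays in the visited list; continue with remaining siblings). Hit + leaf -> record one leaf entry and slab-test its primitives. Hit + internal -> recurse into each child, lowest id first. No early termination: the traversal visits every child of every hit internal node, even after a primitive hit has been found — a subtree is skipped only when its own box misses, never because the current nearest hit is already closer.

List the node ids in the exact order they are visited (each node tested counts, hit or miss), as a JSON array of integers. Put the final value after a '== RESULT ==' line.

Traverse from the root:
N0 x:[3,17] y:[4,40] z:[-14,27] -> hit [4,17], descend [12, 16]
  N12 x:[19/3,17] y:[4,37] z:[5,27] -> hit [19/3,17], descend [1, 6]
    N1 x:[19/3,17] y:[4,20] z:[13,27] -> hit [13,17], descend [7, 9]
      N7 x:[19/3,49/3] y:[4,8] z:[13,27] -> miss, prune
      N9 x:[28/3,17] y:[14,20] z:[14,22] -> hit [14,17], descend [5, 11]
        N5 x:[28/3,37/3] y:[14,20] z:[14,22] -> miss, prune
        N11 x:[15,17] y:[17,18] z:[18,19] -> miss, prune
    N6 x:[19/3,38/3] y:[7,37] z:[5,15] -> hit [7,38/3], descend [8, 15]
      N8 x:[19/3,38/3] y:[7,13] z:[5,13] -> hit [7,38/3] leaf, test {P3(miss), P12@t=7}
      N15 x:[19/3,32/3] y:[18,37] z:[8,15] -> miss, prune
  N16 x:[3,16] y:[4,40] z:[-14,1] -> miss, prune

order=[0, 12, 1, 7, 9, 5, 11, 6, 8, 15, 16]  |boxes|=11  |leaves|=1  hit=P12

== RESULT ==
[0, 12, 1, 7, 9, 5, 11, 6, 8, 15, 16]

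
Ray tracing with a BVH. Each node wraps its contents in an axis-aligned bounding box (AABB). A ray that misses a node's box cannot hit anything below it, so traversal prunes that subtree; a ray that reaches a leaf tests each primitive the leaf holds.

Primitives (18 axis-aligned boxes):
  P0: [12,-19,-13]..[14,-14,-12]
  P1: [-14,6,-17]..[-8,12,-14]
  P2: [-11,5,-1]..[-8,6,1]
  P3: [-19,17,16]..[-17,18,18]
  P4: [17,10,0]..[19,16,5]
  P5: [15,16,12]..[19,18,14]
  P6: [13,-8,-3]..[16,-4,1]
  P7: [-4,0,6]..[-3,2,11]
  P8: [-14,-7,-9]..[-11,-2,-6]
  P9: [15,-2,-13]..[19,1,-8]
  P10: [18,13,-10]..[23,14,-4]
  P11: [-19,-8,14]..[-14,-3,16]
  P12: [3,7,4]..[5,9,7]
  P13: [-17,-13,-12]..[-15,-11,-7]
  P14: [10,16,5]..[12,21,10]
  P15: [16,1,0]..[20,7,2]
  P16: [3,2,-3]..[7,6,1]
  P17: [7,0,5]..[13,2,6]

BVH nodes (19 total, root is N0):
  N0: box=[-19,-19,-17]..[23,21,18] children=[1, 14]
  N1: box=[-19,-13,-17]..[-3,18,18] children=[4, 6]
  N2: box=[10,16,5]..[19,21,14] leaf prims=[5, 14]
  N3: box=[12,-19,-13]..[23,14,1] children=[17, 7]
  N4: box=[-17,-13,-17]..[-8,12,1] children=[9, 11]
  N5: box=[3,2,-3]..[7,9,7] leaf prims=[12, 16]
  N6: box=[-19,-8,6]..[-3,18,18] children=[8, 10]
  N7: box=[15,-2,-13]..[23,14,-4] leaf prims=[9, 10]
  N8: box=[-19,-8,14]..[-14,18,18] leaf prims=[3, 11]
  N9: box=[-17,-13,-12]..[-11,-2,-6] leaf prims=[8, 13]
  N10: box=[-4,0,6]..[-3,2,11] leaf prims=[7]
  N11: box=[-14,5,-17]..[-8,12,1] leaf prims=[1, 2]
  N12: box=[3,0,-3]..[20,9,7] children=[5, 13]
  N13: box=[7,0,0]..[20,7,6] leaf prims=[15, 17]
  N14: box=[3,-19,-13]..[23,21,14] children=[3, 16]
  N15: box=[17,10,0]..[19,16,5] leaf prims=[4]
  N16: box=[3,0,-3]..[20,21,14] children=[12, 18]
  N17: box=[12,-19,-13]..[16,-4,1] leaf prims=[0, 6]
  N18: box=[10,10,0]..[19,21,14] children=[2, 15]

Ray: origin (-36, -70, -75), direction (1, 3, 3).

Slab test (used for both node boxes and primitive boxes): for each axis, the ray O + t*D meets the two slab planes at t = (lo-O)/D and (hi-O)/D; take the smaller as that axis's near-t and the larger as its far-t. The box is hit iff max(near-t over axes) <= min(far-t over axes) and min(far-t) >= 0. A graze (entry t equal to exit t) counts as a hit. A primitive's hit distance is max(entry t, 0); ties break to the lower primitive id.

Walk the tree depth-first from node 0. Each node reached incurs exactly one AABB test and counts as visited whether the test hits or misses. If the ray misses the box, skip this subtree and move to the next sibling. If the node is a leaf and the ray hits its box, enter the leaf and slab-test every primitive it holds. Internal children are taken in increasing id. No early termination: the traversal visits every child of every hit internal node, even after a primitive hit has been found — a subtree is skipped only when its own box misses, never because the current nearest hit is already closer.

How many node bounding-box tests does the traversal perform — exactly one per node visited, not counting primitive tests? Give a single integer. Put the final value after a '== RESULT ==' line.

Trace the traversal:
N0 x:[17,59] y:[17,91/3] z:[58/3,31] -> hit [58/3,91/3], descend [1, 14]
  N1 x:[17,33] y:[19,88/3] z:[58/3,31] -> hit [58/3,88/3], descend [4, 6]
    N4 x:[19,28] y:[19,82/3] z:[58/3,76/3] -> hit [58/3,76/3], descend [9, 11]
      N9 x:[19,25] y:[19,68/3] z:[21,23] -> hit [21,68/3] leaf, test {P8@t=22, P13(miss)}
      N11 x:[22,28] y:[25,82/3] z:[58/3,76/3] -> hit [25,76/3] leaf, test {P1(miss), P2@t=25}
    N6 x:[17,33] y:[62/3,88/3] z:[27,31] -> hit [27,88/3], descend [8, 10]
      N8 x:[17,22] y:[62/3,88/3] z:[89/3,31] -> miss, prune
      N10 x:[32,33] y:[70/3,24] z:[27,86/3] -> miss, prune
  N14 x:[39,59] y:[17,91/3] z:[62/3,89/3] -> miss, prune

Summary -> nodes [0, 1, 4, 9, 11, 6, 8, 10, 14]; box-tests=9; leaf-entries=2; first=P8

== RESULT ==
9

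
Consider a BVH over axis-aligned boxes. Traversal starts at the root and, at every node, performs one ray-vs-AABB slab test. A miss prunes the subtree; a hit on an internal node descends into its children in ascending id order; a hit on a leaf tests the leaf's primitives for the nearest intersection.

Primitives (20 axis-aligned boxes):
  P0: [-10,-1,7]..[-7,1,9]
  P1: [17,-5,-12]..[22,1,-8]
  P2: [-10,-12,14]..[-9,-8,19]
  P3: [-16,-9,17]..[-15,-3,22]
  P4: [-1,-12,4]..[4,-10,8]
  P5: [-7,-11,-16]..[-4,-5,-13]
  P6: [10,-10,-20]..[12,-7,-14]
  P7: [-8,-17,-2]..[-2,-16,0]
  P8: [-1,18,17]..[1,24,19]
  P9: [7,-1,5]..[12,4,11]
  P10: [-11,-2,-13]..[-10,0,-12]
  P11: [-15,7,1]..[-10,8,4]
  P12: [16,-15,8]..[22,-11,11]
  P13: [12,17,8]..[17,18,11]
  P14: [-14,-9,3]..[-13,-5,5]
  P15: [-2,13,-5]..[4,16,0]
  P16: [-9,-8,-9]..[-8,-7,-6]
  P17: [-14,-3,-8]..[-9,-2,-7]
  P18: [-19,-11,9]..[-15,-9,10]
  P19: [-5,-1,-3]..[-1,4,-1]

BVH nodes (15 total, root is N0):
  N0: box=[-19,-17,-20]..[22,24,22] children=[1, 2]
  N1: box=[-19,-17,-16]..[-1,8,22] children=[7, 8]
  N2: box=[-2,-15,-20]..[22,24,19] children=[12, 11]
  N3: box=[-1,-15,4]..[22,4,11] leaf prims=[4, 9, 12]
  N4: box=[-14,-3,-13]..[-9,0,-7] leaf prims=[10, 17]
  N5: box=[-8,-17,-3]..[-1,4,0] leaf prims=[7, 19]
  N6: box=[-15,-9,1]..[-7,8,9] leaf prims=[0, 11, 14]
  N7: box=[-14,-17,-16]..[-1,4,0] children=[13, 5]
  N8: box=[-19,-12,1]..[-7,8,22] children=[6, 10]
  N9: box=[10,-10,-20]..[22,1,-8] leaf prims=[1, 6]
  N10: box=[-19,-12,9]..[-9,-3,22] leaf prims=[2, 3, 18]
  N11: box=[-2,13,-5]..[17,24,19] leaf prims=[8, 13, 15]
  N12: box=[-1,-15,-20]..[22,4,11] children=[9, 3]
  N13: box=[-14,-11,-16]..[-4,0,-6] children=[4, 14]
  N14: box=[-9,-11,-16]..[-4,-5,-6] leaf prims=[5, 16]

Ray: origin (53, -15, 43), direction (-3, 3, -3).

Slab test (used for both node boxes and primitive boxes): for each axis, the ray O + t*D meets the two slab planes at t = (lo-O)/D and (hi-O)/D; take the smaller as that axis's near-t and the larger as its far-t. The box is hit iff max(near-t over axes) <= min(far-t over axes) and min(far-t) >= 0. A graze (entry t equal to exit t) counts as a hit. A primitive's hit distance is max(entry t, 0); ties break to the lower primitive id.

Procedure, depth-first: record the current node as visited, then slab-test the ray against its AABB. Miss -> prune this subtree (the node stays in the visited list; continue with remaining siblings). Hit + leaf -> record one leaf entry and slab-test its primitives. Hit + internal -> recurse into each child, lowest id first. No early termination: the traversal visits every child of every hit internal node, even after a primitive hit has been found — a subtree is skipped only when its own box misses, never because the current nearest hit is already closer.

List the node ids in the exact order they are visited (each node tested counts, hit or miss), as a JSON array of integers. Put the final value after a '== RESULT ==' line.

Trace the traversal:
N0 x:[31/3,24] y:[-2/3,13] z:[7,21] -> hit [31/3,13], descend [1, 2]
  N1 x:[18,24] y:[-2/3,23/3] z:[7,59/3] -> miss, prune
  N2 x:[31/3,55/3] y:[0,13] z:[8,21] -> hit [31/3,13], descend [11, 12]
    N11 x:[12,55/3] y:[28/3,13] z:[8,16] -> hit [12,13] leaf, test {P8(miss), P13(miss), P15(miss)}
    N12 x:[31/3,18] y:[0,19/3] z:[32/3,21] -> miss, prune

5 AABB tests over nodes [0, 1, 2, 11, 12]; 1 leaf entered; closest miss.

== RESULT ==
[0, 1, 2, 11, 12]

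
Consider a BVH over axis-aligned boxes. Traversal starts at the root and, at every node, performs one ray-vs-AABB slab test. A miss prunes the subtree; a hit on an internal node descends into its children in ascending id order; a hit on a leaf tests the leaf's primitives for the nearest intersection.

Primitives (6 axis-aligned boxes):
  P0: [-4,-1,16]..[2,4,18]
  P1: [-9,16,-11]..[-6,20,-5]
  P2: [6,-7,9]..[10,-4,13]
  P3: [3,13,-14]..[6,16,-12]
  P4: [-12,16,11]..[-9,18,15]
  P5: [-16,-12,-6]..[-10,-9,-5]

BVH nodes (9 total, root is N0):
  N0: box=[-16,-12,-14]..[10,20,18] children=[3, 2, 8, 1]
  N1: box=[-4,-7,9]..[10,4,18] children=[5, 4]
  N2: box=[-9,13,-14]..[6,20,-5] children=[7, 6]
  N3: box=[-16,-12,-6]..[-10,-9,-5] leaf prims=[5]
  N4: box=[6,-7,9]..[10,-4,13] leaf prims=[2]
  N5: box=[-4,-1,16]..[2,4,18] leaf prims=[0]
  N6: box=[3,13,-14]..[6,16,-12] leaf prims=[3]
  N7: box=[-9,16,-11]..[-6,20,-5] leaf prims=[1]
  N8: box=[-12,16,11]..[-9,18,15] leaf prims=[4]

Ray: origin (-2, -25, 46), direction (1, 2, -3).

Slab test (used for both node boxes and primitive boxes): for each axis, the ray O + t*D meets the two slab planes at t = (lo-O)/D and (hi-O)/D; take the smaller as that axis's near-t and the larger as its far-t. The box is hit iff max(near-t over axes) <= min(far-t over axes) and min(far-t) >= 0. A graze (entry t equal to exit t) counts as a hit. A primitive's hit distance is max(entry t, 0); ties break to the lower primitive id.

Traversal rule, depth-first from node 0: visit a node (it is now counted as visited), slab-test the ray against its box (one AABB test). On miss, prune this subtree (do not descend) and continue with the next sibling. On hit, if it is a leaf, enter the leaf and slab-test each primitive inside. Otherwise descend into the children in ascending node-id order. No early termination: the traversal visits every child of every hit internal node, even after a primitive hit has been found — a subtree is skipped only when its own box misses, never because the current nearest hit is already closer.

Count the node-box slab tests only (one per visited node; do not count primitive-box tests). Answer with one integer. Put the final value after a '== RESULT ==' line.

Traverse from the root:
N0 x:[-14,12] y:[13/2,45/2] z:[28/3,20] -> hit [28/3,12], descend [1, 2, 3, 8]
  N1 x:[-2,12] y:[9,29/2] z:[28/3,37/3] -> hit [28/3,12], descend [4, 5]
    N4 x:[8,12] y:[9,21/2] z:[11,37/3] -> miss, prune
    N5 x:[-2,4] y:[12,29/2] z:[28/3,10] -> miss, prune
  N2 x:[-7,8] y:[19,45/2] z:[17,20] -> miss, prune
  N3 x:[-14,-8] y:[13/2,8] z:[17,52/3] -> miss, prune
  N8 x:[-10,-7] y:[41/2,43/2] z:[31/3,35/3] -> miss, prune

Summary -> nodes [0, 1, 4, 5, 2, 3, 8]; box-tests=7; leaf-entries=0; first=miss

== RESULT ==
7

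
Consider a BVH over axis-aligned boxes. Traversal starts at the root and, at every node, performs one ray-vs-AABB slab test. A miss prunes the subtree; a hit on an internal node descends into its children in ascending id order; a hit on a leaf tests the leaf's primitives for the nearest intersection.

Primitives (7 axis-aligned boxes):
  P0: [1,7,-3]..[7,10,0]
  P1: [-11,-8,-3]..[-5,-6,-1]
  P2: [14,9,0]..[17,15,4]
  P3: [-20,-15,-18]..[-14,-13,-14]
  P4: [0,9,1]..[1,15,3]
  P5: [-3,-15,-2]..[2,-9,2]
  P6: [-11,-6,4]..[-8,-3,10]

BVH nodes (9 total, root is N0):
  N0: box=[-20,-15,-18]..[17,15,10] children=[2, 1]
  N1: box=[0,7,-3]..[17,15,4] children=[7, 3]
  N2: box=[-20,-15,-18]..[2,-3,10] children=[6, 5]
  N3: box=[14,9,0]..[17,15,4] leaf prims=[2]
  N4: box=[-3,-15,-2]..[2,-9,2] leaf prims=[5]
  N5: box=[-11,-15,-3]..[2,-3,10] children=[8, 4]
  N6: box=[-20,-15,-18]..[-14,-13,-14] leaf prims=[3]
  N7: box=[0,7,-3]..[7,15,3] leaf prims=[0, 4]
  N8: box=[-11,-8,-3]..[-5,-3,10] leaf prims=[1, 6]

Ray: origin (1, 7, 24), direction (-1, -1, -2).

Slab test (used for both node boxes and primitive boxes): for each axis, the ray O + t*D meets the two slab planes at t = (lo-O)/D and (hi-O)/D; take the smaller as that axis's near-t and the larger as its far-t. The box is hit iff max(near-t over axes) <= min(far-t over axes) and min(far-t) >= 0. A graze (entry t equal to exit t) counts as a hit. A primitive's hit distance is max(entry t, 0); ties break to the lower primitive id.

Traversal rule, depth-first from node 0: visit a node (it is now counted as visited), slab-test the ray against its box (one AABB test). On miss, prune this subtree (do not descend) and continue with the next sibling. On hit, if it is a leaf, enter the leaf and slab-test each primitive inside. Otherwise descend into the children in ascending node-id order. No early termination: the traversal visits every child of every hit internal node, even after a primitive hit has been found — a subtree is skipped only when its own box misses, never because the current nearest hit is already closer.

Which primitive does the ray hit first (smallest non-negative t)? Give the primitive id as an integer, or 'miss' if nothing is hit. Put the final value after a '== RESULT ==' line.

Walk:
N0 x:[-16,21] y:[-8,22] z:[7,21] -> hit [7,21], descend [1, 2]
  N1 x:[-16,1] y:[-8,0] z:[10,27/2] -> miss, prune
  N2 x:[-1,21] y:[10,22] z:[7,21] -> hit [10,21], descend [5, 6]
    N5 x:[-1,12] y:[10,22] z:[7,27/2] -> hit [10,12], descend [4, 8]
      N4 x:[-1,4] y:[16,22] z:[11,13] -> miss, prune
      N8 x:[6,12] y:[10,15] z:[7,27/2] -> hit [10,12] leaf, test {P1(miss), P6@t=10}
    N6 x:[15,21] y:[20,22] z:[19,21] -> hit [20,21] leaf, test {P3@t=20}

7 AABB tests over nodes [0, 1, 2, 5, 4, 8, 6]; 2 leaves entered; closest P6.

== RESULT ==
6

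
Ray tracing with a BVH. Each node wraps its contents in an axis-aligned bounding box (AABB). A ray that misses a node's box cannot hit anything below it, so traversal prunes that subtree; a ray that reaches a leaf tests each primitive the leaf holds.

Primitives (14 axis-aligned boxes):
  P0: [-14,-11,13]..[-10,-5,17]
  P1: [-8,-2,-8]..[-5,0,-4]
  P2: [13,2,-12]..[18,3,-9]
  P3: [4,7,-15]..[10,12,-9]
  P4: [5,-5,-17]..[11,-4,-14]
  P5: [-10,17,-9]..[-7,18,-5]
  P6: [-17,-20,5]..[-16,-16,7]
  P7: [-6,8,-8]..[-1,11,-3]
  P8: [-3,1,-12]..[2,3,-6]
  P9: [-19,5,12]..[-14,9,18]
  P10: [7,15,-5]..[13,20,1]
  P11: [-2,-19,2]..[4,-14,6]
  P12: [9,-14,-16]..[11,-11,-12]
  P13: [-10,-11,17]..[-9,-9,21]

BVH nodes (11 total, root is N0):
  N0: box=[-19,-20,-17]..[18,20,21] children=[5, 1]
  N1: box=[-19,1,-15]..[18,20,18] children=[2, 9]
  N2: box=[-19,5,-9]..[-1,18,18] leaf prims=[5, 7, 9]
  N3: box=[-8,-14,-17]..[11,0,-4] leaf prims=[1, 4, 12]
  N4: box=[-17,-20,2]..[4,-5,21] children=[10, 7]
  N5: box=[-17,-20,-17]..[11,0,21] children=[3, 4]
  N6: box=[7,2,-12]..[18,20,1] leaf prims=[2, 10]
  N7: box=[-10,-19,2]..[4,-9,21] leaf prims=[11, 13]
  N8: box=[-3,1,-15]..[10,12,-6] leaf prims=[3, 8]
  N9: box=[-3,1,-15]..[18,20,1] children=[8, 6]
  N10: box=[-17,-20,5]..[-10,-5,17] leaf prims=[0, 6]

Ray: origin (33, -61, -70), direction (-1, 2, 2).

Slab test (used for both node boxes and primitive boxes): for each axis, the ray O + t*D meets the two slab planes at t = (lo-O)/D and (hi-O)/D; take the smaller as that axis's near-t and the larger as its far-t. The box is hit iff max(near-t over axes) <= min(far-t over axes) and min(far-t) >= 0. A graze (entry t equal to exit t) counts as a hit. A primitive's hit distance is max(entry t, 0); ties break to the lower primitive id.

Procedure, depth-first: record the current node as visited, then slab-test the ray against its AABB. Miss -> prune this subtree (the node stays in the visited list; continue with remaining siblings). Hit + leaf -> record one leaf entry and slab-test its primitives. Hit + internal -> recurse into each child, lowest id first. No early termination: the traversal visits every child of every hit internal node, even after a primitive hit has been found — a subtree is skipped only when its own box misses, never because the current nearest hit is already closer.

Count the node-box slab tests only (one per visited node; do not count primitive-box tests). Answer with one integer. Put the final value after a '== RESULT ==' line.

Trace the traversal:
N0 x:[15,52] y:[41/2,81/2] z:[53/2,91/2] -> hit [53/2,81/2], descend [1, 5]
  N1 x:[15,52] y:[31,81/2] z:[55/2,44] -> hit [31,81/2], descend [2, 9]
    N2 x:[34,52] y:[33,79/2] z:[61/2,44] -> hit [34,79/2] leaf, test {P5(miss), P7(miss), P9(miss)}
    N9 x:[15,36] y:[31,81/2] z:[55/2,71/2] -> hit [31,71/2], descend [6, 8]
      N6 x:[15,26] y:[63/2,81/2] z:[29,71/2] -> miss, prune
      N8 x:[23,36] y:[31,73/2] z:[55/2,32] -> hit [31,32] leaf, test {P3(miss), P8@t=31}
  N5 x:[22,50] y:[41/2,61/2] z:[53/2,91/2] -> hit [53/2,61/2], descend [3, 4]
    N3 x:[22,41] y:[47/2,61/2] z:[53/2,33] -> hit [53/2,61/2] leaf, test {P1(miss), P4@t=28, P12(miss)}
    N4 x:[29,50] y:[41/2,28] z:[36,91/2] -> miss, prune

Summary -> nodes [0, 1, 2, 9, 6, 8, 5, 3, 4]; box-tests=9; leaf-entries=3; first=P4

== RESULT ==
9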